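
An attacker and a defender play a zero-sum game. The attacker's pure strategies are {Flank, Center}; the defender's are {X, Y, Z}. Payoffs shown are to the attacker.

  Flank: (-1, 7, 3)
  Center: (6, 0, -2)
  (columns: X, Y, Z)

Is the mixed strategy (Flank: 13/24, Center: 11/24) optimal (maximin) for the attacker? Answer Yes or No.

No

Against X this mix gives (13/24)·(-1) + (11/24)·6 = 53/24.
Against Y this mix gives (13/24)·7 + (11/24)·0 = 91/24.
Against Z this mix gives (13/24)·3 + (11/24)·(-2) = 17/24.
The defender will play Z, holding the attacker to 17/24. Shifting weight toward the row that does better against Z would raise this floor (the equalizing mix achieves 4/3 against both Z and X), so the proposed strategy is not optimal.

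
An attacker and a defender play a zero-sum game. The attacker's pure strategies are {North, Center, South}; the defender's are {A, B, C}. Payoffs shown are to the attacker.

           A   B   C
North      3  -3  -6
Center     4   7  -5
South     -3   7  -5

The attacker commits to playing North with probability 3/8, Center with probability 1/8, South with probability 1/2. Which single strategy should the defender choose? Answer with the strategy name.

If the defender plays A, the attacker's expected payoff is (3/8)·3 + (1/8)·4 + (1/2)·(-3) = 1/8.
If the defender plays B, the attacker's expected payoff is (3/8)·(-3) + (1/8)·7 + (1/2)·7 = 13/4.
If the defender plays C, the attacker's expected payoff is (3/8)·(-6) + (1/8)·(-5) + (1/2)·(-5) = -43/8.
The defender minimizes the attacker's payoff; the smallest is -43/8, so the best response is C.

C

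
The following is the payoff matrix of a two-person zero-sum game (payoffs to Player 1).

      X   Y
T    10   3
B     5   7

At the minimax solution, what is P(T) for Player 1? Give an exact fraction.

2/9

Row minima: T → 3, B → 5; maximin = 5.
Column maxima: X → 10, Y → 7; minimax = 7.
5 ≠ 7, so there is no saddle point; optimal play is mixed.
Let Player 1 play T with probability p. Expected payoff against X: 10p + 5(1−p) = 5p + 5; against Y: 3p + 7(1−p) = −4p + 7.
Setting these equal: 5p + 5 = −4p + 7 ⇒ 9p = 2 ⇒ p = 2/9, and the value is (5)·(2/9) + 5 = 55/9.
For Player 2: with q = P(X), equating T's and B's payoffs gives 7q + 3 = −2q + 7 ⇒ q = 4/9.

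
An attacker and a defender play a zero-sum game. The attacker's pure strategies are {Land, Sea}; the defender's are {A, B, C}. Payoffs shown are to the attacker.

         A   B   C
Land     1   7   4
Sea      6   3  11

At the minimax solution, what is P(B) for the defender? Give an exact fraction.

Row minima: Land → 1, Sea → 3; maximin = 3.
Column maxima: A → 6, B → 7, C → 11; minimax = 6.
3 ≠ 6, so there is no saddle point; optimal play is mixed.
C is strictly dominated by A (it gives the attacker strictly more in every row), so the defender never plays it.
On the remaining 2×2 (Land, Sea vs A, B):
Let the attacker play Land with probability p. Expected payoff against A: 1p + 6(1−p) = −5p + 6; against B: 7p + 3(1−p) = 4p + 3.
Setting these equal: −5p + 6 = 4p + 3 ⇒ −9p = -3 ⇒ p = 1/3, and the value is (-5)·(1/3) + 6 = 13/3.
For the defender: with q = P(A), equating Land's and Sea's payoffs gives −6q + 7 = 3q + 3 ⇒ q = 4/9.

5/9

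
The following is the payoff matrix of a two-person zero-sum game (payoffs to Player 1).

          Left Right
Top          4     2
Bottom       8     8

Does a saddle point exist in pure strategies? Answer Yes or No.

Row minima: Top → 2, Bottom → 8; maximin = 8.
Column maxima: Left → 8, Right → 8; minimax = 8.
maximin = minimax = 8, so a saddle point exists.

Yes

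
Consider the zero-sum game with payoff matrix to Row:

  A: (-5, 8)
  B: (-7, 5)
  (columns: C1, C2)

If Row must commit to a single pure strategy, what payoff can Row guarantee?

-5

Row minima: A → -5, B → -7.
The best of these is -5.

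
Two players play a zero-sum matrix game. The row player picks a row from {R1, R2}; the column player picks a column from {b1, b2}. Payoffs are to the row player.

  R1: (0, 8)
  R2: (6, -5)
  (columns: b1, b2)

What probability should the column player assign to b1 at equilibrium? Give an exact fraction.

Row minima: R1 → 0, R2 → -5; maximin = 0.
Column maxima: b1 → 6, b2 → 8; minimax = 6.
0 ≠ 6, so there is no saddle point; optimal play is mixed.
Let the row player play R1 with probability p. Expected payoff against b1: 0p + 6(1−p) = −6p + 6; against b2: 8p + (-5)(1−p) = 13p − 5.
Setting these equal: −6p + 6 = 13p − 5 ⇒ −19p = -11 ⇒ p = 11/19, and the value is (-6)·(11/19) + 6 = 48/19.
For the column player: with q = P(b1), equating R1's and R2's payoffs gives −8q + 8 = 11q − 5 ⇒ q = 13/19.

13/19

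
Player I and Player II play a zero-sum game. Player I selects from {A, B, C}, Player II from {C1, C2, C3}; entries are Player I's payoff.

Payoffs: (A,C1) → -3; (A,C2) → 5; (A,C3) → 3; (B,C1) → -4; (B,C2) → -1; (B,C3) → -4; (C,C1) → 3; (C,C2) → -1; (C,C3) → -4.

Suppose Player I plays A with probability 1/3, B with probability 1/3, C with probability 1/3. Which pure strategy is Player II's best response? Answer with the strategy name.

C3

If Player II plays C1, Player I's expected payoff is (1/3)·(-3) + (1/3)·(-4) + (1/3)·3 = -4/3.
If Player II plays C2, Player I's expected payoff is (1/3)·5 + (1/3)·(-1) + (1/3)·(-1) = 1.
If Player II plays C3, Player I's expected payoff is (1/3)·3 + (1/3)·(-4) + (1/3)·(-4) = -5/3.
Player II minimizes Player I's payoff; the smallest is -5/3, so the best response is C3.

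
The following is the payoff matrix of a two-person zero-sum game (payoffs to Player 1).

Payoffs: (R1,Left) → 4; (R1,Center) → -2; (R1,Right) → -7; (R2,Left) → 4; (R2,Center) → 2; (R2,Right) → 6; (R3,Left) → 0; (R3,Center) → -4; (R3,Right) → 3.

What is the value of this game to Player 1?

Row minima: R1 → -7, R2 → 2, R3 → -4; maximin = 2.
Column maxima: Left → 4, Center → 2, Right → 6; minimax = 2.
Since maximin = minimax = 2, there is a saddle point and the value is 2.

2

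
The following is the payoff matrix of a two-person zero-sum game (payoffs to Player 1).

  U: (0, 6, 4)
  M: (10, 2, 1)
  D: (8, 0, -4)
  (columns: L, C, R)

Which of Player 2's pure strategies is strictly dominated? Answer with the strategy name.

R holds Player 1's payoff strictly below C in every row: 4 < 6, 1 < 2, -4 < 0.
So C is strictly dominated for Player 2.

C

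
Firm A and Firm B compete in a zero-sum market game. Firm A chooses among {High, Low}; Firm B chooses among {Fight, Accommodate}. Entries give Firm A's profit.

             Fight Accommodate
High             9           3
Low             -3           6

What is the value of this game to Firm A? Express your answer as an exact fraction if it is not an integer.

21/5

Row minima: High → 3, Low → -3; maximin = 3.
Column maxima: Fight → 9, Accommodate → 6; minimax = 6.
3 ≠ 6, so there is no saddle point; optimal play is mixed.
Let Firm A play High with probability p. Expected payoff against Fight: 9p + (-3)(1−p) = 12p − 3; against Accommodate: 3p + 6(1−p) = −3p + 6.
Setting these equal: 12p − 3 = −3p + 6 ⇒ 15p = 9 ⇒ p = 3/5, and the value is (12)·(3/5) − 3 = 21/5.
For Firm B: with q = P(Fight), equating High's and Low's payoffs gives 6q + 3 = −9q + 6 ⇒ q = 1/5.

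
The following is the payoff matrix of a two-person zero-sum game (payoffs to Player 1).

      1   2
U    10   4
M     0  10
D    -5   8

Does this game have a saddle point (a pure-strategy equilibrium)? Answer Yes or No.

Row minima: U → 4, M → 0, D → -5; maximin = 4.
Column maxima: 1 → 10, 2 → 10; minimax = 10.
4 ≠ 10, so no pure-strategy equilibrium exists.

No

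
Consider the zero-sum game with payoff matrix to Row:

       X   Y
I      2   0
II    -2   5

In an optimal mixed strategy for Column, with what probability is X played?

Row minima: I → 0, II → -2; maximin = 0.
Column maxima: X → 2, Y → 5; minimax = 2.
0 ≠ 2, so there is no saddle point; optimal play is mixed.
Let Row play I with probability p. Expected payoff against X: 2p + (-2)(1−p) = 4p − 2; against Y: 0p + 5(1−p) = −5p + 5.
Setting these equal: 4p − 2 = −5p + 5 ⇒ 9p = 7 ⇒ p = 7/9, and the value is (4)·(7/9) − 2 = 10/9.
For Column: with q = P(X), equating I's and II's payoffs gives 2q = −7q + 5 ⇒ q = 5/9.

5/9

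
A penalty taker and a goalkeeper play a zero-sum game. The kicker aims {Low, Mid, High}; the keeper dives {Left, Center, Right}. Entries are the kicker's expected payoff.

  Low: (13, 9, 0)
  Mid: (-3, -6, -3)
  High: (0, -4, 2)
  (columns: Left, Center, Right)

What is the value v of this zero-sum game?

Row minima: Low → 0, Mid → -6, High → -4; maximin = 0.
Column maxima: Left → 13, Center → 9, Right → 2; minimax = 2.
0 ≠ 2, so there is no saddle point; optimal play is mixed.
Mid is strictly dominated by Low, so the kicker never plays it.
Left is strictly dominated by Center (it gives the kicker strictly more in every row), so the keeper never plays it.
On the remaining 2×2 (Low, High vs Center, Right):
Let the kicker play Low with probability p. Expected payoff against Center: 9p + (-4)(1−p) = 13p − 4; against Right: 0p + 2(1−p) = −2p + 2.
Setting these equal: 13p − 4 = −2p + 2 ⇒ 15p = 6 ⇒ p = 2/5, and the value is (13)·(2/5) − 4 = 6/5.
For the keeper: with q = P(Center), equating Low's and High's payoffs gives 9q = −6q + 2 ⇒ q = 2/15.

6/5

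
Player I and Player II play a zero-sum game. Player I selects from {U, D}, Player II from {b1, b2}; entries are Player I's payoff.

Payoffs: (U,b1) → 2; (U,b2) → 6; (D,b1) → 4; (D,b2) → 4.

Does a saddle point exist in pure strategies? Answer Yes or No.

Row minima: U → 2, D → 4; maximin = 4.
Column maxima: b1 → 4, b2 → 6; minimax = 4.
maximin = minimax = 4, so a saddle point exists.

Yes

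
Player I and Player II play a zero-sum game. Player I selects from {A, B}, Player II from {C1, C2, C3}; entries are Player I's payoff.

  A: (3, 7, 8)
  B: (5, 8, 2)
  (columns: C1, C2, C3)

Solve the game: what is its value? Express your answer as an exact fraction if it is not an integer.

Row minima: A → 3, B → 2; maximin = 3.
Column maxima: C1 → 5, C2 → 8, C3 → 8; minimax = 5.
3 ≠ 5, so there is no saddle point; optimal play is mixed.
C2 is strictly dominated by C1 (it gives Player I strictly more in every row), so Player II never plays it.
On the remaining 2×2 (A, B vs C1, C3):
Let Player I play A with probability p. Expected payoff against C1: 3p + 5(1−p) = −2p + 5; against C3: 8p + 2(1−p) = 6p + 2.
Setting these equal: −2p + 5 = 6p + 2 ⇒ −8p = -3 ⇒ p = 3/8, and the value is (-2)·(3/8) + 5 = 17/4.
For Player II: with q = P(C1), equating A's and B's payoffs gives −5q + 8 = 3q + 2 ⇒ q = 3/4.

17/4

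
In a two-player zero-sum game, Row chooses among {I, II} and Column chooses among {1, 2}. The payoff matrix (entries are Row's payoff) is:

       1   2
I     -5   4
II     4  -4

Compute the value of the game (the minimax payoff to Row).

Row minima: I → -5, II → -4; maximin = -4.
Column maxima: 1 → 4, 2 → 4; minimax = 4.
-4 ≠ 4, so there is no saddle point; optimal play is mixed.
Let Row play I with probability p. Expected payoff against 1: (-5)p + 4(1−p) = −9p + 4; against 2: 4p + (-4)(1−p) = 8p − 4.
Setting these equal: −9p + 4 = 8p − 4 ⇒ −17p = -8 ⇒ p = 8/17, and the value is (-9)·(8/17) + 4 = -4/17.
For Column: with q = P(1), equating I's and II's payoffs gives −9q + 4 = 8q − 4 ⇒ q = 8/17.

-4/17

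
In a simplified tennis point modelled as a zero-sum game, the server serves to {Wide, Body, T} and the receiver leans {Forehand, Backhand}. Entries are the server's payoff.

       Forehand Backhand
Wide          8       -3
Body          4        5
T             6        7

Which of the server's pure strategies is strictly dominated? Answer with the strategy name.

Body

T gives a strictly higher payoff than Body against every column: 6 > 4, 7 > 5.
So Body is strictly dominated and the server never plays it.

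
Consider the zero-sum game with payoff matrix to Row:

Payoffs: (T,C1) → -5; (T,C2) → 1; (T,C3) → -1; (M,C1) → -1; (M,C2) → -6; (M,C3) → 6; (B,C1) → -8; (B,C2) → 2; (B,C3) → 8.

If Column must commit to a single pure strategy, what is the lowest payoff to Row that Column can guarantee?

-1

Column maxima: C1 → -1, C2 → 2, C3 → 8.
The smallest of these is -1.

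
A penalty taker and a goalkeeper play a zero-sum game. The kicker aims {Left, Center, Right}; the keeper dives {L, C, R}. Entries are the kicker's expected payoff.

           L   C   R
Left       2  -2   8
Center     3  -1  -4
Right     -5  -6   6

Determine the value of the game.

Row minima: Left → -2, Center → -4, Right → -6; maximin = -2.
Column maxima: L → 3, C → -1, R → 8; minimax = -1.
-2 ≠ -1, so there is no saddle point; optimal play is mixed.
Right is strictly dominated by Left, so the kicker never plays it.
L is strictly dominated by C (it gives the kicker strictly more in every row), so the keeper never plays it.
On the remaining 2×2 (Left, Center vs C, R):
Let the kicker play Left with probability p. Expected payoff against C: (-2)p + (-1)(1−p) = −p − 1; against R: 8p + (-4)(1−p) = 12p − 4.
Setting these equal: −p − 1 = 12p − 4 ⇒ −13p = -3 ⇒ p = 3/13, and the value is (-1)·(3/13) − 1 = -16/13.
For the keeper: with q = P(C), equating Left's and Center's payoffs gives −10q + 8 = 3q − 4 ⇒ q = 12/13.

-16/13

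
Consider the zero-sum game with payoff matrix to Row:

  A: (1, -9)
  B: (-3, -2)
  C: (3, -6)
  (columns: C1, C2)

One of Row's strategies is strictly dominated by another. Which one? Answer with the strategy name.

A

C gives a strictly higher payoff than A against every column: 3 > 1, -6 > -9.
So A is strictly dominated and Row never plays it.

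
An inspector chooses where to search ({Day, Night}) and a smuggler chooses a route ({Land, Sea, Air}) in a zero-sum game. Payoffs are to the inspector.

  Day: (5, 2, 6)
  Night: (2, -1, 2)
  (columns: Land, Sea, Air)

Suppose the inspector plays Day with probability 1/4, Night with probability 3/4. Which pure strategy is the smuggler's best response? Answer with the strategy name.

If the smuggler plays Land, the inspector's expected payoff is (1/4)·5 + (3/4)·2 = 11/4.
If the smuggler plays Sea, the inspector's expected payoff is (1/4)·2 + (3/4)·(-1) = -1/4.
If the smuggler plays Air, the inspector's expected payoff is (1/4)·6 + (3/4)·2 = 3.
The smuggler minimizes the inspector's payoff; the smallest is -1/4, so the best response is Sea.

Sea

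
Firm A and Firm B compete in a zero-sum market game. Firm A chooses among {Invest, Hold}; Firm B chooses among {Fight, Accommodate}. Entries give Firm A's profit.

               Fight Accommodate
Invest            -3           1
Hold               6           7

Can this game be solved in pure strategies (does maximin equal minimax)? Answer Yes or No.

Row minima: Invest → -3, Hold → 6; maximin = 6.
Column maxima: Fight → 6, Accommodate → 7; minimax = 6.
maximin = minimax = 6, so a saddle point exists.

Yes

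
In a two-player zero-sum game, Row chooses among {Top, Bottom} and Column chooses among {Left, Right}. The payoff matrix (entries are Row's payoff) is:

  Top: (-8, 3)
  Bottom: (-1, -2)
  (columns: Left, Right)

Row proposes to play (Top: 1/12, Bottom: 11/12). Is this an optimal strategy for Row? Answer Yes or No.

Against Left this mix gives (1/12)·(-8) + (11/12)·(-1) = -19/12.
Against Right this mix gives (1/12)·3 + (11/12)·(-2) = -19/12.
All of Column's active replies (Left, Right) yield -19/12, and no column does worse for Row. The mix makes Column indifferent and guarantees -19/12, so it is optimal.

Yes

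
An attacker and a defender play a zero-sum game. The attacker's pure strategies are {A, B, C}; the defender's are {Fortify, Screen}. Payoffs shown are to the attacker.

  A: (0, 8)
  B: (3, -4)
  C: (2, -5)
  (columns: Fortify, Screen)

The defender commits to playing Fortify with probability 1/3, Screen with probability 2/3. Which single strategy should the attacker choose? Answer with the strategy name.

A

Expected payoff of A: (1/3)·0 + (2/3)·8 = 16/3.
Expected payoff of B: (1/3)·3 + (2/3)·(-4) = -5/3.
Expected payoff of C: (1/3)·2 + (2/3)·(-5) = -8/3.
The largest is 16/3, so the attacker's best response is A.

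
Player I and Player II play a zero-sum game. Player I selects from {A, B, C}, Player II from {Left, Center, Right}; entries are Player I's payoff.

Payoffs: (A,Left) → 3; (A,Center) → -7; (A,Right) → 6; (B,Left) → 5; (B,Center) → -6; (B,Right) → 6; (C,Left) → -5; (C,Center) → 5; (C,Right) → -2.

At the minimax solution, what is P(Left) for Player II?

11/21

Row minima: A → -7, B → -6, C → -5; maximin = -5.
Column maxima: Left → 5, Center → 5, Right → 6; minimax = 5.
-5 ≠ 5, so there is no saddle point; optimal play is mixed.
Right is strictly dominated by Left (it gives Player I strictly more in every row), so Player II never plays it.
With Right eliminated, A is strictly dominated by B (B gives Player I strictly more in every remaining column), so Player I never plays it.
On the remaining 2×2 (B, C vs Left, Center):
Let Player I play B with probability p. Expected payoff against Left: 5p + (-5)(1−p) = 10p − 5; against Center: (-6)p + 5(1−p) = −11p + 5.
Setting these equal: 10p − 5 = −11p + 5 ⇒ 21p = 10 ⇒ p = 10/21, and the value is (10)·(10/21) − 5 = -5/21.
For Player II: with q = P(Left), equating B's and C's payoffs gives 11q − 6 = −10q + 5 ⇒ q = 11/21.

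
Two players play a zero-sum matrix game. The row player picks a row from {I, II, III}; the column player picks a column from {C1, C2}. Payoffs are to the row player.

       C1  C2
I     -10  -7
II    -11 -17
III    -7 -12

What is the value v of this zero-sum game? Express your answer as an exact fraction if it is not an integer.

-71/8

Row minima: I → -10, II → -17, III → -12; maximin = -10.
Column maxima: C1 → -7, C2 → -7; minimax = -7.
-10 ≠ -7, so there is no saddle point; optimal play is mixed.
II is strictly dominated by I, so the row player never plays it.
On the remaining 2×2 (I, III vs C1, C2):
Let the row player play I with probability p. Expected payoff against C1: (-10)p + (-7)(1−p) = −3p − 7; against C2: (-7)p + (-12)(1−p) = 5p − 12.
Setting these equal: −3p − 7 = 5p − 12 ⇒ −8p = -5 ⇒ p = 5/8, and the value is (-3)·(5/8) − 7 = -71/8.
For the column player: with q = P(C1), equating I's and III's payoffs gives −3q − 7 = 5q − 12 ⇒ q = 5/8.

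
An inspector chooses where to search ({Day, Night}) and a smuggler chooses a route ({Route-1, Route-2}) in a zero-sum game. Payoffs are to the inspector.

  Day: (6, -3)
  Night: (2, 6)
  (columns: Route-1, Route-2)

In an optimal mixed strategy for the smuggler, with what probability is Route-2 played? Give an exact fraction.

4/13

Row minima: Day → -3, Night → 2; maximin = 2.
Column maxima: Route-1 → 6, Route-2 → 6; minimax = 6.
2 ≠ 6, so there is no saddle point; optimal play is mixed.
Let the inspector play Day with probability p. Expected payoff against Route-1: 6p + 2(1−p) = 4p + 2; against Route-2: (-3)p + 6(1−p) = −9p + 6.
Setting these equal: 4p + 2 = −9p + 6 ⇒ 13p = 4 ⇒ p = 4/13, and the value is (4)·(4/13) + 2 = 42/13.
For the smuggler: with q = P(Route-1), equating Day's and Night's payoffs gives 9q − 3 = −4q + 6 ⇒ q = 9/13.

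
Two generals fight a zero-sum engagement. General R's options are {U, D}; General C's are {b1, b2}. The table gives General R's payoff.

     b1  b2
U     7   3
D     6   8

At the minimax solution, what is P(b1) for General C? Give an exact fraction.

Row minima: U → 3, D → 6; maximin = 6.
Column maxima: b1 → 7, b2 → 8; minimax = 7.
6 ≠ 7, so there is no saddle point; optimal play is mixed.
Let General R play U with probability p. Expected payoff against b1: 7p + 6(1−p) = p + 6; against b2: 3p + 8(1−p) = −5p + 8.
Setting these equal: p + 6 = −5p + 8 ⇒ 6p = 2 ⇒ p = 1/3, and the value is (1)·(1/3) + 6 = 19/3.
For General C: with q = P(b1), equating U's and D's payoffs gives 4q + 3 = −2q + 8 ⇒ q = 5/6.

5/6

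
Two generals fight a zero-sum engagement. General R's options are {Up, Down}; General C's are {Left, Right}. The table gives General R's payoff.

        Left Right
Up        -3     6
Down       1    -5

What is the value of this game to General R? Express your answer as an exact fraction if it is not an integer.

Row minima: Up → -3, Down → -5; maximin = -3.
Column maxima: Left → 1, Right → 6; minimax = 1.
-3 ≠ 1, so there is no saddle point; optimal play is mixed.
Let General R play Up with probability p. Expected payoff against Left: (-3)p + 1(1−p) = −4p + 1; against Right: 6p + (-5)(1−p) = 11p − 5.
Setting these equal: −4p + 1 = 11p − 5 ⇒ −15p = -6 ⇒ p = 2/5, and the value is (-4)·(2/5) + 1 = -3/5.
For General C: with q = P(Left), equating Up's and Down's payoffs gives −9q + 6 = 6q − 5 ⇒ q = 11/15.

-3/5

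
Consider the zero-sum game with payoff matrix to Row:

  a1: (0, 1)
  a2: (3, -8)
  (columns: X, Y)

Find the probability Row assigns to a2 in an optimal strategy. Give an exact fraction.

1/12

Row minima: a1 → 0, a2 → -8; maximin = 0.
Column maxima: X → 3, Y → 1; minimax = 1.
0 ≠ 1, so there is no saddle point; optimal play is mixed.
Let Row play a1 with probability p. Expected payoff against X: 0p + 3(1−p) = −3p + 3; against Y: 1p + (-8)(1−p) = 9p − 8.
Setting these equal: −3p + 3 = 9p − 8 ⇒ −12p = -11 ⇒ p = 11/12, and the value is (-3)·(11/12) + 3 = 1/4.
For Column: with q = P(X), equating a1's and a2's payoffs gives −q + 1 = 11q − 8 ⇒ q = 3/4.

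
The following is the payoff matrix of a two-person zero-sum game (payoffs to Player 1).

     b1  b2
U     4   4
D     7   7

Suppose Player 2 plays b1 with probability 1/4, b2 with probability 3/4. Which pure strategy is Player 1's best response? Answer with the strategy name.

D

Expected payoff of U: (1/4)·4 + (3/4)·4 = 4.
Expected payoff of D: (1/4)·7 + (3/4)·7 = 7.
The largest is 7, so Player 1's best response is D.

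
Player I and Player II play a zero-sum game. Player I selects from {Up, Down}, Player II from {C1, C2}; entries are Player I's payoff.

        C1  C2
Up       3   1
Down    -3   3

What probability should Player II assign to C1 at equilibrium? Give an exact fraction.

1/4

Row minima: Up → 1, Down → -3; maximin = 1.
Column maxima: C1 → 3, C2 → 3; minimax = 3.
1 ≠ 3, so there is no saddle point; optimal play is mixed.
Let Player I play Up with probability p. Expected payoff against C1: 3p + (-3)(1−p) = 6p − 3; against C2: 1p + 3(1−p) = −2p + 3.
Setting these equal: 6p − 3 = −2p + 3 ⇒ 8p = 6 ⇒ p = 3/4, and the value is (6)·(3/4) − 3 = 3/2.
For Player II: with q = P(C1), equating Up's and Down's payoffs gives 2q + 1 = −6q + 3 ⇒ q = 1/4.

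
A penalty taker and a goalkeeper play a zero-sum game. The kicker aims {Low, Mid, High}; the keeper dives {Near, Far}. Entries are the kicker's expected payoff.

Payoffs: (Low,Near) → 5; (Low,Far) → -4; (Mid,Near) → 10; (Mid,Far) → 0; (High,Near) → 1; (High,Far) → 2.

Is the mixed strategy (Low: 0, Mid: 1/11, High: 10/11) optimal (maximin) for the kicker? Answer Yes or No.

Against Near this mix gives (1/11)·10 + (10/11)·1 = 20/11.
Against Far this mix gives (1/11)·0 + (10/11)·2 = 20/11.
All of the keeper's active replies (Near, Far) yield 20/11, and no column does worse for the kicker. The mix makes the keeper indifferent and guarantees 20/11, so it is optimal.

Yes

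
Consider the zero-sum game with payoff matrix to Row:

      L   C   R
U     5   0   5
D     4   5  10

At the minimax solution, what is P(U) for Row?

Row minima: U → 0, D → 4; maximin = 4.
Column maxima: L → 5, C → 5, R → 10; minimax = 5.
4 ≠ 5, so there is no saddle point; optimal play is mixed.
R is strictly dominated by C (it gives Row strictly more in every row), so Column never plays it.
On the remaining 2×2 (U, D vs L, C):
Let Row play U with probability p. Expected payoff against L: 5p + 4(1−p) = p + 4; against C: 0p + 5(1−p) = −5p + 5.
Setting these equal: p + 4 = −5p + 5 ⇒ 6p = 1 ⇒ p = 1/6, and the value is (1)·(1/6) + 4 = 25/6.
For Column: with q = P(L), equating U's and D's payoffs gives 5q = −q + 5 ⇒ q = 5/6.

1/6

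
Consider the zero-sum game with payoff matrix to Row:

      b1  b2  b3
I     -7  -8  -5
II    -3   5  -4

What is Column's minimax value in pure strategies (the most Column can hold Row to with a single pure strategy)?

-4

Column maxima: b1 → -3, b2 → 5, b3 → -4.
The smallest of these is -4.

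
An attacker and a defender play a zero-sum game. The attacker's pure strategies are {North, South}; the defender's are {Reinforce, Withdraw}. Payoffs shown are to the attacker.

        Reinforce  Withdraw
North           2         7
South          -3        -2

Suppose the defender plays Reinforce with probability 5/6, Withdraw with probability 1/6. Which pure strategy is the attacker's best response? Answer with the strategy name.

Expected payoff of North: (5/6)·2 + (1/6)·7 = 17/6.
Expected payoff of South: (5/6)·(-3) + (1/6)·(-2) = -17/6.
The largest is 17/6, so the attacker's best response is North.

North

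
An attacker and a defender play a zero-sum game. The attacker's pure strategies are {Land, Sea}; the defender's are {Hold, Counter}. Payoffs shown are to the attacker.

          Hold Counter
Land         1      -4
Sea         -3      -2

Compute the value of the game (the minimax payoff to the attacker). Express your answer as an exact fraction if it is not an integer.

Row minima: Land → -4, Sea → -3; maximin = -3.
Column maxima: Hold → 1, Counter → -2; minimax = -2.
-3 ≠ -2, so there is no saddle point; optimal play is mixed.
Let the attacker play Land with probability p. Expected payoff against Hold: 1p + (-3)(1−p) = 4p − 3; against Counter: (-4)p + (-2)(1−p) = −2p − 2.
Setting these equal: 4p − 3 = −2p − 2 ⇒ 6p = 1 ⇒ p = 1/6, and the value is (4)·(1/6) − 3 = -7/3.
For the defender: with q = P(Hold), equating Land's and Sea's payoffs gives 5q − 4 = −q − 2 ⇒ q = 1/3.

-7/3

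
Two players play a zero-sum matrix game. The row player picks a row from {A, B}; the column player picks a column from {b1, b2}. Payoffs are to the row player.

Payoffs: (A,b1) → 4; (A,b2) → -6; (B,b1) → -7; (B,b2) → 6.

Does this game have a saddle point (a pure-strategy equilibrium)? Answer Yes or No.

No

Row minima: A → -6, B → -7; maximin = -6.
Column maxima: b1 → 4, b2 → 6; minimax = 4.
-6 ≠ 4, so no pure-strategy equilibrium exists.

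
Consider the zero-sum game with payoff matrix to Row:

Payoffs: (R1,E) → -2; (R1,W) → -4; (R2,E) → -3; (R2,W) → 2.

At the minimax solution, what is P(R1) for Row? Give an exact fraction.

Row minima: R1 → -4, R2 → -3; maximin = -3.
Column maxima: E → -2, W → 2; minimax = -2.
-3 ≠ -2, so there is no saddle point; optimal play is mixed.
Let Row play R1 with probability p. Expected payoff against E: (-2)p + (-3)(1−p) = p − 3; against W: (-4)p + 2(1−p) = −6p + 2.
Setting these equal: p − 3 = −6p + 2 ⇒ 7p = 5 ⇒ p = 5/7, and the value is (1)·(5/7) − 3 = -16/7.
For Column: with q = P(E), equating R1's and R2's payoffs gives 2q − 4 = −5q + 2 ⇒ q = 6/7.

5/7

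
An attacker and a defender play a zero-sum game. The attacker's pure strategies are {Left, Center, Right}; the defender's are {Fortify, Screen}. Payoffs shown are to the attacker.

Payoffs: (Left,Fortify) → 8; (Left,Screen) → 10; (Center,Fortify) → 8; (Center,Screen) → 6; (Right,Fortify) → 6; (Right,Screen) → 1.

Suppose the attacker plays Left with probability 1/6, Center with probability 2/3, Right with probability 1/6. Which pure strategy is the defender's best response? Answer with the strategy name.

Screen

If the defender plays Fortify, the attacker's expected payoff is (1/6)·8 + (2/3)·8 + (1/6)·6 = 23/3.
If the defender plays Screen, the attacker's expected payoff is (1/6)·10 + (2/3)·6 + (1/6)·1 = 35/6.
The defender minimizes the attacker's payoff; the smallest is 35/6, so the best response is Screen.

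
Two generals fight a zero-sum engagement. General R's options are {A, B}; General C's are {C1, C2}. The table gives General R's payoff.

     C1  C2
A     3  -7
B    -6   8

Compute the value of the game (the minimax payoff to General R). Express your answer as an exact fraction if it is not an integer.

-3/4

Row minima: A → -7, B → -6; maximin = -6.
Column maxima: C1 → 3, C2 → 8; minimax = 3.
-6 ≠ 3, so there is no saddle point; optimal play is mixed.
Let General R play A with probability p. Expected payoff against C1: 3p + (-6)(1−p) = 9p − 6; against C2: (-7)p + 8(1−p) = −15p + 8.
Setting these equal: 9p − 6 = −15p + 8 ⇒ 24p = 14 ⇒ p = 7/12, and the value is (9)·(7/12) − 6 = -3/4.
For General C: with q = P(C1), equating A's and B's payoffs gives 10q − 7 = −14q + 8 ⇒ q = 5/8.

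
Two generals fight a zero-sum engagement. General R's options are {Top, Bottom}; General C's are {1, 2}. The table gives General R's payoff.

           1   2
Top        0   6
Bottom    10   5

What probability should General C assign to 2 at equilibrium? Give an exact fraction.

10/11

Row minima: Top → 0, Bottom → 5; maximin = 5.
Column maxima: 1 → 10, 2 → 6; minimax = 6.
5 ≠ 6, so there is no saddle point; optimal play is mixed.
Let General R play Top with probability p. Expected payoff against 1: 0p + 10(1−p) = −10p + 10; against 2: 6p + 5(1−p) = p + 5.
Setting these equal: −10p + 10 = p + 5 ⇒ −11p = -5 ⇒ p = 5/11, and the value is (-10)·(5/11) + 10 = 60/11.
For General C: with q = P(1), equating Top's and Bottom's payoffs gives −6q + 6 = 5q + 5 ⇒ q = 1/11.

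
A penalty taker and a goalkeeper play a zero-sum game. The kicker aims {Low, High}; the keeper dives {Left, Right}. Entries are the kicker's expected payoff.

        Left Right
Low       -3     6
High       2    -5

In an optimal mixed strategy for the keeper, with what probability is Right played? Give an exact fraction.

Row minima: Low → -3, High → -5; maximin = -3.
Column maxima: Left → 2, Right → 6; minimax = 2.
-3 ≠ 2, so there is no saddle point; optimal play is mixed.
Let the kicker play Low with probability p. Expected payoff against Left: (-3)p + 2(1−p) = −5p + 2; against Right: 6p + (-5)(1−p) = 11p − 5.
Setting these equal: −5p + 2 = 11p − 5 ⇒ −16p = -7 ⇒ p = 7/16, and the value is (-5)·(7/16) + 2 = -3/16.
For the keeper: with q = P(Left), equating Low's and High's payoffs gives −9q + 6 = 7q − 5 ⇒ q = 11/16.

5/16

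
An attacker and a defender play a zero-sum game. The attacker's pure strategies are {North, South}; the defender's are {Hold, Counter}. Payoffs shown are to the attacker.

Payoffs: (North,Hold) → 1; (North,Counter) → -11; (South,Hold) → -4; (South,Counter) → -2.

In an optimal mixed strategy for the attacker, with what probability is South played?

Row minima: North → -11, South → -4; maximin = -4.
Column maxima: Hold → 1, Counter → -2; minimax = -2.
-4 ≠ -2, so there is no saddle point; optimal play is mixed.
Let the attacker play North with probability p. Expected payoff against Hold: 1p + (-4)(1−p) = 5p − 4; against Counter: (-11)p + (-2)(1−p) = −9p − 2.
Setting these equal: 5p − 4 = −9p − 2 ⇒ 14p = 2 ⇒ p = 1/7, and the value is (5)·(1/7) − 4 = -23/7.
For the defender: with q = P(Hold), equating North's and South's payoffs gives 12q − 11 = −2q − 2 ⇒ q = 9/14.

6/7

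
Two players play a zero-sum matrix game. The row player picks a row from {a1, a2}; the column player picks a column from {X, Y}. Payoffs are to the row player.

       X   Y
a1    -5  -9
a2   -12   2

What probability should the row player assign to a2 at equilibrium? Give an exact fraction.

2/9

Row minima: a1 → -9, a2 → -12; maximin = -9.
Column maxima: X → -5, Y → 2; minimax = -5.
-9 ≠ -5, so there is no saddle point; optimal play is mixed.
Let the row player play a1 with probability p. Expected payoff against X: (-5)p + (-12)(1−p) = 7p − 12; against Y: (-9)p + 2(1−p) = −11p + 2.
Setting these equal: 7p − 12 = −11p + 2 ⇒ 18p = 14 ⇒ p = 7/9, and the value is (7)·(7/9) − 12 = -59/9.
For the column player: with q = P(X), equating a1's and a2's payoffs gives 4q − 9 = −14q + 2 ⇒ q = 11/18.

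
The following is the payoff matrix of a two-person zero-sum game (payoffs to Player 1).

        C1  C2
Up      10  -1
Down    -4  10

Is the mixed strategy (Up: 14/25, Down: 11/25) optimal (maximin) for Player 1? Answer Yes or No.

Against C1 this mix gives (14/25)·10 + (11/25)·(-4) = 96/25.
Against C2 this mix gives (14/25)·(-1) + (11/25)·10 = 96/25.
All of Player 2's active replies (C1, C2) yield 96/25, and no column does worse for Player 1. The mix makes Player 2 indifferent and guarantees 96/25, so it is optimal.

Yes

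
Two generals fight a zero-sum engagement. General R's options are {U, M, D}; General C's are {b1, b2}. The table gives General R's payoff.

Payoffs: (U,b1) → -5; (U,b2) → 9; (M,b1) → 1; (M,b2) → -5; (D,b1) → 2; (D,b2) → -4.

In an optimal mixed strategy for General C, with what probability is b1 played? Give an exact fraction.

Row minima: U → -5, M → -5, D → -4; maximin = -4.
Column maxima: b1 → 2, b2 → 9; minimax = 2.
-4 ≠ 2, so there is no saddle point; optimal play is mixed.
M is strictly dominated by D, so General R never plays it.
On the remaining 2×2 (U, D vs b1, b2):
Let General R play U with probability p. Expected payoff against b1: (-5)p + 2(1−p) = −7p + 2; against b2: 9p + (-4)(1−p) = 13p − 4.
Setting these equal: −7p + 2 = 13p − 4 ⇒ −20p = -6 ⇒ p = 3/10, and the value is (-7)·(3/10) + 2 = -1/10.
For General C: with q = P(b1), equating U's and D's payoffs gives −14q + 9 = 6q − 4 ⇒ q = 13/20.

13/20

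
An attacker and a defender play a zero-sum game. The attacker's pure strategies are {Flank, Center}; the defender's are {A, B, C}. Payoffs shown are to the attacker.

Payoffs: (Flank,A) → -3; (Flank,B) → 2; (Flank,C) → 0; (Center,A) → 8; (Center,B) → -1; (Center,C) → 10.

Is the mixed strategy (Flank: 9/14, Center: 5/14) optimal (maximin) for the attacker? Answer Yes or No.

Against A this mix gives (9/14)·(-3) + (5/14)·8 = 13/14.
Against B this mix gives (9/14)·2 + (5/14)·(-1) = 13/14.
Against C this mix gives (9/14)·0 + (5/14)·10 = 25/7.
All of the defender's active replies (A, B) yield 13/14, and no column does worse for the attacker. The mix makes the defender indifferent and guarantees 13/14, so it is optimal.

Yes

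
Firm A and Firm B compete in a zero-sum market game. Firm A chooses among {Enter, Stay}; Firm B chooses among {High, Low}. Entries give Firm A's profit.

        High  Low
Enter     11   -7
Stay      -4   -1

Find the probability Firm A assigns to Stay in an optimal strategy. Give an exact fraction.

6/7

Row minima: Enter → -7, Stay → -4; maximin = -4.
Column maxima: High → 11, Low → -1; minimax = -1.
-4 ≠ -1, so there is no saddle point; optimal play is mixed.
Let Firm A play Enter with probability p. Expected payoff against High: 11p + (-4)(1−p) = 15p − 4; against Low: (-7)p + (-1)(1−p) = −6p − 1.
Setting these equal: 15p − 4 = −6p − 1 ⇒ 21p = 3 ⇒ p = 1/7, and the value is (15)·(1/7) − 4 = -13/7.
For Firm B: with q = P(High), equating Enter's and Stay's payoffs gives 18q − 7 = −3q − 1 ⇒ q = 2/7.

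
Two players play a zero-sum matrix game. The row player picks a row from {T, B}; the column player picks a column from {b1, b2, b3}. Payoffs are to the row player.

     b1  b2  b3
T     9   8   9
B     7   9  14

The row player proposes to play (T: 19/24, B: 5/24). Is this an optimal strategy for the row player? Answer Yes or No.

No

Against b1 this mix gives (19/24)·9 + (5/24)·7 = 103/12.
Against b2 this mix gives (19/24)·8 + (5/24)·9 = 197/24.
Against b3 this mix gives (19/24)·9 + (5/24)·14 = 241/24.
The column player will play b2, holding the row player to 197/24. Shifting weight toward the row that does better against b2 would raise this floor (the equalizing mix achieves 25/3 against both b2 and b1), so the proposed strategy is not optimal.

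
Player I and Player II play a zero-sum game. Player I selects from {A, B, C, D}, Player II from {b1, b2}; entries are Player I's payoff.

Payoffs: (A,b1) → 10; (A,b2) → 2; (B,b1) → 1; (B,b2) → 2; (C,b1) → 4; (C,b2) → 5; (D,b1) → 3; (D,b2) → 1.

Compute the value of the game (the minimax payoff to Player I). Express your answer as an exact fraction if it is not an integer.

Row minima: A → 2, B → 1, C → 4, D → 1; maximin = 4.
Column maxima: b1 → 10, b2 → 5; minimax = 5.
4 ≠ 5, so there is no saddle point; optimal play is mixed.
B is strictly dominated by C, so Player I never plays it.
D is strictly dominated by A, so Player I never plays it.
On the remaining 2×2 (A, C vs b1, b2):
Let Player I play A with probability p. Expected payoff against b1: 10p + 4(1−p) = 6p + 4; against b2: 2p + 5(1−p) = −3p + 5.
Setting these equal: 6p + 4 = −3p + 5 ⇒ 9p = 1 ⇒ p = 1/9, and the value is (6)·(1/9) + 4 = 14/3.
For Player II: with q = P(b1), equating A's and C's payoffs gives 8q + 2 = −q + 5 ⇒ q = 1/3.

14/3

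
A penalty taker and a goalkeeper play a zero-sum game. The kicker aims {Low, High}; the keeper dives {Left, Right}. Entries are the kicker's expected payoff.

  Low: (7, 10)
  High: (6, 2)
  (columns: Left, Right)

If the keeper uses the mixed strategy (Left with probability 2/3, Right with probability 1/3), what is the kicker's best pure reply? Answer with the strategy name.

Low

Expected payoff of Low: (2/3)·7 + (1/3)·10 = 8.
Expected payoff of High: (2/3)·6 + (1/3)·2 = 14/3.
The largest is 8, so the kicker's best response is Low.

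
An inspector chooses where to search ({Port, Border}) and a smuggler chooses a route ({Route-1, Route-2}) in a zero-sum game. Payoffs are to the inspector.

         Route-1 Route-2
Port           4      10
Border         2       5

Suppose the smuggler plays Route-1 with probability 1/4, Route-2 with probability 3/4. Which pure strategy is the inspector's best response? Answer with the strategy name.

Port

Expected payoff of Port: (1/4)·4 + (3/4)·10 = 17/2.
Expected payoff of Border: (1/4)·2 + (3/4)·5 = 17/4.
The largest is 17/2, so the inspector's best response is Port.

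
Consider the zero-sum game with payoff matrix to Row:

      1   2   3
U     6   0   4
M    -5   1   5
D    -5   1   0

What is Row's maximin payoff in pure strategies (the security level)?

0

Row minima: U → 0, M → -5, D → -5.
The best of these is 0.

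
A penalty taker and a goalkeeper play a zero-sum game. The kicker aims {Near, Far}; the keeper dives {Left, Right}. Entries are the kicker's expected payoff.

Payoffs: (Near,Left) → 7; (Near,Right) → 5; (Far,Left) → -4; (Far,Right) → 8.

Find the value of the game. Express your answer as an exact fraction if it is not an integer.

38/7

Row minima: Near → 5, Far → -4; maximin = 5.
Column maxima: Left → 7, Right → 8; minimax = 7.
5 ≠ 7, so there is no saddle point; optimal play is mixed.
Let the kicker play Near with probability p. Expected payoff against Left: 7p + (-4)(1−p) = 11p − 4; against Right: 5p + 8(1−p) = −3p + 8.
Setting these equal: 11p − 4 = −3p + 8 ⇒ 14p = 12 ⇒ p = 6/7, and the value is (11)·(6/7) − 4 = 38/7.
For the keeper: with q = P(Left), equating Near's and Far's payoffs gives 2q + 5 = −12q + 8 ⇒ q = 3/14.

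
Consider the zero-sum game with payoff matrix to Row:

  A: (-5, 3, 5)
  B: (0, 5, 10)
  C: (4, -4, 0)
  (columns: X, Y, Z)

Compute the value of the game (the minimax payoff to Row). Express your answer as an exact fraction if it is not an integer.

Row minima: A → -5, B → 0, C → -4; maximin = 0.
Column maxima: X → 4, Y → 5, Z → 10; minimax = 4.
0 ≠ 4, so there is no saddle point; optimal play is mixed.
A is strictly dominated by B, so Row never plays it.
Z is strictly dominated by Y (it gives Row strictly more in every row), so Column never plays it.
On the remaining 2×2 (B, C vs X, Y):
Let Row play B with probability p. Expected payoff against X: 0p + 4(1−p) = −4p + 4; against Y: 5p + (-4)(1−p) = 9p − 4.
Setting these equal: −4p + 4 = 9p − 4 ⇒ −13p = -8 ⇒ p = 8/13, and the value is (-4)·(8/13) + 4 = 20/13.
For Column: with q = P(X), equating B's and C's payoffs gives −5q + 5 = 8q − 4 ⇒ q = 9/13.

20/13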